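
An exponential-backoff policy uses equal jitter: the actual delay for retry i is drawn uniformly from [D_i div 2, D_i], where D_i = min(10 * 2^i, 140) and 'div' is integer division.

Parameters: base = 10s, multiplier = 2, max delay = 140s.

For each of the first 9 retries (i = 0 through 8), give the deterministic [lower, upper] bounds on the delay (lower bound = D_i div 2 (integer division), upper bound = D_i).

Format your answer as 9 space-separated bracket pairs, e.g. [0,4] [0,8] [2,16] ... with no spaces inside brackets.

Answer: [5,10] [10,20] [20,40] [40,80] [70,140] [70,140] [70,140] [70,140] [70,140]

Derivation:
Computing bounds per retry:
  i=0: D_i=min(10*2^0,140)=10, bounds=[5,10]
  i=1: D_i=min(10*2^1,140)=20, bounds=[10,20]
  i=2: D_i=min(10*2^2,140)=40, bounds=[20,40]
  i=3: D_i=min(10*2^3,140)=80, bounds=[40,80]
  i=4: D_i=min(10*2^4,140)=140, bounds=[70,140]
  i=5: D_i=min(10*2^5,140)=140, bounds=[70,140]
  i=6: D_i=min(10*2^6,140)=140, bounds=[70,140]
  i=7: D_i=min(10*2^7,140)=140, bounds=[70,140]
  i=8: D_i=min(10*2^8,140)=140, bounds=[70,140]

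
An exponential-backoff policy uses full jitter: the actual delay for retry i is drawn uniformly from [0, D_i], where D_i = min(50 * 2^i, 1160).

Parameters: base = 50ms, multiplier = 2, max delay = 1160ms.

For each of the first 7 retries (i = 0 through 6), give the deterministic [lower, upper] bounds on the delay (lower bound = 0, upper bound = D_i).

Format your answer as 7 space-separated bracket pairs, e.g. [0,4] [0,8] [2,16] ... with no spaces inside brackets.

Answer: [0,50] [0,100] [0,200] [0,400] [0,800] [0,1160] [0,1160]

Derivation:
Computing bounds per retry:
  i=0: D_i=min(50*2^0,1160)=50, bounds=[0,50]
  i=1: D_i=min(50*2^1,1160)=100, bounds=[0,100]
  i=2: D_i=min(50*2^2,1160)=200, bounds=[0,200]
  i=3: D_i=min(50*2^3,1160)=400, bounds=[0,400]
  i=4: D_i=min(50*2^4,1160)=800, bounds=[0,800]
  i=5: D_i=min(50*2^5,1160)=1160, bounds=[0,1160]
  i=6: D_i=min(50*2^6,1160)=1160, bounds=[0,1160]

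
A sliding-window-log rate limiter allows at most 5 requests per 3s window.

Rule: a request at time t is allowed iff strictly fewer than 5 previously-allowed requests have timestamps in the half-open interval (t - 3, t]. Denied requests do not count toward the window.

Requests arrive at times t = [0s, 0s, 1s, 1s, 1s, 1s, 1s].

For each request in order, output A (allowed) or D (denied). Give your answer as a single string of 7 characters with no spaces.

Tracking allowed requests in the window:
  req#1 t=0s: ALLOW
  req#2 t=0s: ALLOW
  req#3 t=1s: ALLOW
  req#4 t=1s: ALLOW
  req#5 t=1s: ALLOW
  req#6 t=1s: DENY
  req#7 t=1s: DENY

Answer: AAAAADD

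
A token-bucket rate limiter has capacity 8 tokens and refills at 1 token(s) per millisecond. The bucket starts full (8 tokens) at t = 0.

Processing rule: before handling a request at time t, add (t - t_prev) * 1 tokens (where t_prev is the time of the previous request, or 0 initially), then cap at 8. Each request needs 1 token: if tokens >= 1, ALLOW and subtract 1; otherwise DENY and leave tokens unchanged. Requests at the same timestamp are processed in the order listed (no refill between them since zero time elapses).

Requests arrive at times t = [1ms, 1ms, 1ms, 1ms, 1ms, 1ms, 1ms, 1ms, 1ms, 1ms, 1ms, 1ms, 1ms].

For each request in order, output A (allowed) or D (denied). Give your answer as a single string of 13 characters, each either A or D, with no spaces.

Simulating step by step:
  req#1 t=1ms: ALLOW
  req#2 t=1ms: ALLOW
  req#3 t=1ms: ALLOW
  req#4 t=1ms: ALLOW
  req#5 t=1ms: ALLOW
  req#6 t=1ms: ALLOW
  req#7 t=1ms: ALLOW
  req#8 t=1ms: ALLOW
  req#9 t=1ms: DENY
  req#10 t=1ms: DENY
  req#11 t=1ms: DENY
  req#12 t=1ms: DENY
  req#13 t=1ms: DENY

Answer: AAAAAAAADDDDD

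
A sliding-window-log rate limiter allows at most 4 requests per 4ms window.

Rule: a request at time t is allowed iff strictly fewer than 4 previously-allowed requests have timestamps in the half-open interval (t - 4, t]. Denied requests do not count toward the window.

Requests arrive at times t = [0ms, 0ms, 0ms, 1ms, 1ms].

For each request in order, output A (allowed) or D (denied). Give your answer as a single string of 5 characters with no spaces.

Answer: AAAAD

Derivation:
Tracking allowed requests in the window:
  req#1 t=0ms: ALLOW
  req#2 t=0ms: ALLOW
  req#3 t=0ms: ALLOW
  req#4 t=1ms: ALLOW
  req#5 t=1ms: DENY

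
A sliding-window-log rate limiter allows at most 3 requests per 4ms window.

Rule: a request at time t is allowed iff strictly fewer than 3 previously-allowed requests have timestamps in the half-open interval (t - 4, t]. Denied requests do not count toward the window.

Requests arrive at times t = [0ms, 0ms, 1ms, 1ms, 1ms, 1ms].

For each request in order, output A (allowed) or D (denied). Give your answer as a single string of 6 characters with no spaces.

Tracking allowed requests in the window:
  req#1 t=0ms: ALLOW
  req#2 t=0ms: ALLOW
  req#3 t=1ms: ALLOW
  req#4 t=1ms: DENY
  req#5 t=1ms: DENY
  req#6 t=1ms: DENY

Answer: AAADDD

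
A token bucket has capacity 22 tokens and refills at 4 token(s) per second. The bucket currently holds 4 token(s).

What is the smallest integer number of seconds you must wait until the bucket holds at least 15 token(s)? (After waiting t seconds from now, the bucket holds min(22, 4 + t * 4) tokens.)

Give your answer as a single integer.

Answer: 3

Derivation:
Need 4 + t * 4 >= 15, so t >= 11/4.
Smallest integer t = ceil(11/4) = 3.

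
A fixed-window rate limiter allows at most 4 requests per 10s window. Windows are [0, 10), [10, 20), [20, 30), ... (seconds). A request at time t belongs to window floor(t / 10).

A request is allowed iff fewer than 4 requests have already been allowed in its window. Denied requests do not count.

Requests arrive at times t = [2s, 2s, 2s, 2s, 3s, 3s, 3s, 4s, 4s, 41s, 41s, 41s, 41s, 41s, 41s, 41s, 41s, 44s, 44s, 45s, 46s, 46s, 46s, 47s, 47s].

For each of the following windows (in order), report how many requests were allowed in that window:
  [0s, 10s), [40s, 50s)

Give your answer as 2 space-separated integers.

Answer: 4 4

Derivation:
Processing requests:
  req#1 t=2s (window 0): ALLOW
  req#2 t=2s (window 0): ALLOW
  req#3 t=2s (window 0): ALLOW
  req#4 t=2s (window 0): ALLOW
  req#5 t=3s (window 0): DENY
  req#6 t=3s (window 0): DENY
  req#7 t=3s (window 0): DENY
  req#8 t=4s (window 0): DENY
  req#9 t=4s (window 0): DENY
  req#10 t=41s (window 4): ALLOW
  req#11 t=41s (window 4): ALLOW
  req#12 t=41s (window 4): ALLOW
  req#13 t=41s (window 4): ALLOW
  req#14 t=41s (window 4): DENY
  req#15 t=41s (window 4): DENY
  req#16 t=41s (window 4): DENY
  req#17 t=41s (window 4): DENY
  req#18 t=44s (window 4): DENY
  req#19 t=44s (window 4): DENY
  req#20 t=45s (window 4): DENY
  req#21 t=46s (window 4): DENY
  req#22 t=46s (window 4): DENY
  req#23 t=46s (window 4): DENY
  req#24 t=47s (window 4): DENY
  req#25 t=47s (window 4): DENY

Allowed counts by window: 4 4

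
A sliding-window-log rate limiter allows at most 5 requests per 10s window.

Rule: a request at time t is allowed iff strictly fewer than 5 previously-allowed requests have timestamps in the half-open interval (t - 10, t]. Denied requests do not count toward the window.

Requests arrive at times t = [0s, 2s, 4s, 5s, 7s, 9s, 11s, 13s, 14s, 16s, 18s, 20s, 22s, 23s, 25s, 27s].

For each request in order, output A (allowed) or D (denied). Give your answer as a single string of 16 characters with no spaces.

Answer: AAAAADAAAAADAAAA

Derivation:
Tracking allowed requests in the window:
  req#1 t=0s: ALLOW
  req#2 t=2s: ALLOW
  req#3 t=4s: ALLOW
  req#4 t=5s: ALLOW
  req#5 t=7s: ALLOW
  req#6 t=9s: DENY
  req#7 t=11s: ALLOW
  req#8 t=13s: ALLOW
  req#9 t=14s: ALLOW
  req#10 t=16s: ALLOW
  req#11 t=18s: ALLOW
  req#12 t=20s: DENY
  req#13 t=22s: ALLOW
  req#14 t=23s: ALLOW
  req#15 t=25s: ALLOW
  req#16 t=27s: ALLOW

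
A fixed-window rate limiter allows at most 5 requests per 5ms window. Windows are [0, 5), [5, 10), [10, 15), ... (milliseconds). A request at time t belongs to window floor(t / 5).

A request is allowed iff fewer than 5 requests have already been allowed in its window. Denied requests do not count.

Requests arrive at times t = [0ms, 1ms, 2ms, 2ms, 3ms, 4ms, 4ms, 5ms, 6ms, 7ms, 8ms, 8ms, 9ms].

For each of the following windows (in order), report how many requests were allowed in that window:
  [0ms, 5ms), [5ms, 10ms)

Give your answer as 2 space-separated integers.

Processing requests:
  req#1 t=0ms (window 0): ALLOW
  req#2 t=1ms (window 0): ALLOW
  req#3 t=2ms (window 0): ALLOW
  req#4 t=2ms (window 0): ALLOW
  req#5 t=3ms (window 0): ALLOW
  req#6 t=4ms (window 0): DENY
  req#7 t=4ms (window 0): DENY
  req#8 t=5ms (window 1): ALLOW
  req#9 t=6ms (window 1): ALLOW
  req#10 t=7ms (window 1): ALLOW
  req#11 t=8ms (window 1): ALLOW
  req#12 t=8ms (window 1): ALLOW
  req#13 t=9ms (window 1): DENY

Allowed counts by window: 5 5

Answer: 5 5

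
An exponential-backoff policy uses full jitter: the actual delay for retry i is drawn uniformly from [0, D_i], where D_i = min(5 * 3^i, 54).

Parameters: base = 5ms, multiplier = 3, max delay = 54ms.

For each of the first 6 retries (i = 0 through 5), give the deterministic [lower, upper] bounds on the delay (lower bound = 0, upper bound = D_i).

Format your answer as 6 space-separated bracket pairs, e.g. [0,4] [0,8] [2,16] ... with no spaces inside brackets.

Answer: [0,5] [0,15] [0,45] [0,54] [0,54] [0,54]

Derivation:
Computing bounds per retry:
  i=0: D_i=min(5*3^0,54)=5, bounds=[0,5]
  i=1: D_i=min(5*3^1,54)=15, bounds=[0,15]
  i=2: D_i=min(5*3^2,54)=45, bounds=[0,45]
  i=3: D_i=min(5*3^3,54)=54, bounds=[0,54]
  i=4: D_i=min(5*3^4,54)=54, bounds=[0,54]
  i=5: D_i=min(5*3^5,54)=54, bounds=[0,54]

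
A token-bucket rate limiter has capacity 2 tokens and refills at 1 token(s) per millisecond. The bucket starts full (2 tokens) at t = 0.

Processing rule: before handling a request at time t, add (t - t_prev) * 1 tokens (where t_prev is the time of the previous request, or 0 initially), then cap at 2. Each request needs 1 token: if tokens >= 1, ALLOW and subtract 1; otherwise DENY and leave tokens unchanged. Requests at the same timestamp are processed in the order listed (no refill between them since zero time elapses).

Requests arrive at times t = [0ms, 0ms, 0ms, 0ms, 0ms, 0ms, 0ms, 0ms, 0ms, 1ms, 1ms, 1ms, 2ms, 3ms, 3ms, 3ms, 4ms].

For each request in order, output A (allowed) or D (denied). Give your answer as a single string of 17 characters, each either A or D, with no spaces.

Answer: AADDDDDDDADDAADDA

Derivation:
Simulating step by step:
  req#1 t=0ms: ALLOW
  req#2 t=0ms: ALLOW
  req#3 t=0ms: DENY
  req#4 t=0ms: DENY
  req#5 t=0ms: DENY
  req#6 t=0ms: DENY
  req#7 t=0ms: DENY
  req#8 t=0ms: DENY
  req#9 t=0ms: DENY
  req#10 t=1ms: ALLOW
  req#11 t=1ms: DENY
  req#12 t=1ms: DENY
  req#13 t=2ms: ALLOW
  req#14 t=3ms: ALLOW
  req#15 t=3ms: DENY
  req#16 t=3ms: DENY
  req#17 t=4ms: ALLOW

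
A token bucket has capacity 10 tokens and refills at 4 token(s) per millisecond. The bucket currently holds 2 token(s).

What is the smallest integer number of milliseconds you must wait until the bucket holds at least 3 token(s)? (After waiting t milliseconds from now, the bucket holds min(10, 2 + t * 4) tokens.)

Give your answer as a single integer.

Need 2 + t * 4 >= 3, so t >= 1/4.
Smallest integer t = ceil(1/4) = 1.

Answer: 1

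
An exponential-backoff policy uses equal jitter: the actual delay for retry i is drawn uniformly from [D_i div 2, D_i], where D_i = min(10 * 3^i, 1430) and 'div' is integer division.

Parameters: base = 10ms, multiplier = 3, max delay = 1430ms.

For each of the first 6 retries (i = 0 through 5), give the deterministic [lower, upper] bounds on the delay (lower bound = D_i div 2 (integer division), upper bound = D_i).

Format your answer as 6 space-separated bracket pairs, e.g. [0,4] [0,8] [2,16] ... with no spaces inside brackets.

Computing bounds per retry:
  i=0: D_i=min(10*3^0,1430)=10, bounds=[5,10]
  i=1: D_i=min(10*3^1,1430)=30, bounds=[15,30]
  i=2: D_i=min(10*3^2,1430)=90, bounds=[45,90]
  i=3: D_i=min(10*3^3,1430)=270, bounds=[135,270]
  i=4: D_i=min(10*3^4,1430)=810, bounds=[405,810]
  i=5: D_i=min(10*3^5,1430)=1430, bounds=[715,1430]

Answer: [5,10] [15,30] [45,90] [135,270] [405,810] [715,1430]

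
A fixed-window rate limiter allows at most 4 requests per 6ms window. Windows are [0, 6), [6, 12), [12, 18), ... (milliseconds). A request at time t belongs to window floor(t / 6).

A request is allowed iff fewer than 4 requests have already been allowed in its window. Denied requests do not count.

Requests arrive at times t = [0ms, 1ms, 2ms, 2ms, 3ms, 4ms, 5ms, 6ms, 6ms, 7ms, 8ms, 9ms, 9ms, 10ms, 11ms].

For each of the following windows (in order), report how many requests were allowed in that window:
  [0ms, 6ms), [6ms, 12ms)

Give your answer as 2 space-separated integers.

Answer: 4 4

Derivation:
Processing requests:
  req#1 t=0ms (window 0): ALLOW
  req#2 t=1ms (window 0): ALLOW
  req#3 t=2ms (window 0): ALLOW
  req#4 t=2ms (window 0): ALLOW
  req#5 t=3ms (window 0): DENY
  req#6 t=4ms (window 0): DENY
  req#7 t=5ms (window 0): DENY
  req#8 t=6ms (window 1): ALLOW
  req#9 t=6ms (window 1): ALLOW
  req#10 t=7ms (window 1): ALLOW
  req#11 t=8ms (window 1): ALLOW
  req#12 t=9ms (window 1): DENY
  req#13 t=9ms (window 1): DENY
  req#14 t=10ms (window 1): DENY
  req#15 t=11ms (window 1): DENY

Allowed counts by window: 4 4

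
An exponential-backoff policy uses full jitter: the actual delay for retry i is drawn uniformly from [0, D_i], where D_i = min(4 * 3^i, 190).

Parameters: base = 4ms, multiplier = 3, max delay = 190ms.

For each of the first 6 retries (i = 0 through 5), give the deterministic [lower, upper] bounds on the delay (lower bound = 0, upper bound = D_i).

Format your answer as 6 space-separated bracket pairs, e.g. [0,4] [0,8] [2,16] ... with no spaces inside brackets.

Answer: [0,4] [0,12] [0,36] [0,108] [0,190] [0,190]

Derivation:
Computing bounds per retry:
  i=0: D_i=min(4*3^0,190)=4, bounds=[0,4]
  i=1: D_i=min(4*3^1,190)=12, bounds=[0,12]
  i=2: D_i=min(4*3^2,190)=36, bounds=[0,36]
  i=3: D_i=min(4*3^3,190)=108, bounds=[0,108]
  i=4: D_i=min(4*3^4,190)=190, bounds=[0,190]
  i=5: D_i=min(4*3^5,190)=190, bounds=[0,190]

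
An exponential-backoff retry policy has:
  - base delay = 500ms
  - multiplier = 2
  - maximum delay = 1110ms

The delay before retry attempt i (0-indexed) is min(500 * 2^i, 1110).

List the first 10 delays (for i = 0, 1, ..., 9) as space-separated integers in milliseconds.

Answer: 500 1000 1110 1110 1110 1110 1110 1110 1110 1110

Derivation:
Computing each delay:
  i=0: min(500*2^0, 1110) = 500
  i=1: min(500*2^1, 1110) = 1000
  i=2: min(500*2^2, 1110) = 1110
  i=3: min(500*2^3, 1110) = 1110
  i=4: min(500*2^4, 1110) = 1110
  i=5: min(500*2^5, 1110) = 1110
  i=6: min(500*2^6, 1110) = 1110
  i=7: min(500*2^7, 1110) = 1110
  i=8: min(500*2^8, 1110) = 1110
  i=9: min(500*2^9, 1110) = 1110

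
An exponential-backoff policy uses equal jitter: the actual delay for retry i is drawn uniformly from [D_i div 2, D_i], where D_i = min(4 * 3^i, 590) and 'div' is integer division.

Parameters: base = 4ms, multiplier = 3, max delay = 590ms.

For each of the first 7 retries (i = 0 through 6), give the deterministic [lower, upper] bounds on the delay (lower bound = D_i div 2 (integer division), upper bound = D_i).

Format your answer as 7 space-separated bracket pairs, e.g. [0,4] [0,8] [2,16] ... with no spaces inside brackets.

Answer: [2,4] [6,12] [18,36] [54,108] [162,324] [295,590] [295,590]

Derivation:
Computing bounds per retry:
  i=0: D_i=min(4*3^0,590)=4, bounds=[2,4]
  i=1: D_i=min(4*3^1,590)=12, bounds=[6,12]
  i=2: D_i=min(4*3^2,590)=36, bounds=[18,36]
  i=3: D_i=min(4*3^3,590)=108, bounds=[54,108]
  i=4: D_i=min(4*3^4,590)=324, bounds=[162,324]
  i=5: D_i=min(4*3^5,590)=590, bounds=[295,590]
  i=6: D_i=min(4*3^6,590)=590, bounds=[295,590]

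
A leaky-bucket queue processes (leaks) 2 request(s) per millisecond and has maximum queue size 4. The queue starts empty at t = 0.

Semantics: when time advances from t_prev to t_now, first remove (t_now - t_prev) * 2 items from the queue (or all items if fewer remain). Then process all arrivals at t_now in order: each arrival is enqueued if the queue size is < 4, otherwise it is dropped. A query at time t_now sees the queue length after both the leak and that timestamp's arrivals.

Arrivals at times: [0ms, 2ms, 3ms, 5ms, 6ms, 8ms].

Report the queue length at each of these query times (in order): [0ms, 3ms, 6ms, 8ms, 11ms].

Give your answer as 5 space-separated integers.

Queue lengths at query times:
  query t=0ms: backlog = 1
  query t=3ms: backlog = 1
  query t=6ms: backlog = 1
  query t=8ms: backlog = 1
  query t=11ms: backlog = 0

Answer: 1 1 1 1 0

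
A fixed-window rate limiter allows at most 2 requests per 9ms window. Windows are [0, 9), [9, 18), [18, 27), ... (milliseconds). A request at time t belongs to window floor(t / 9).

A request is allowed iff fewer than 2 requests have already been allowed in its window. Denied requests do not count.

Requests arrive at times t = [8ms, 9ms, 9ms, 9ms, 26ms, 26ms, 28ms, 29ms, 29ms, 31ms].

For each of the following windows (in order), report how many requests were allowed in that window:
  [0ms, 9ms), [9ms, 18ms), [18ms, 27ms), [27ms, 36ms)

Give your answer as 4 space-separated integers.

Processing requests:
  req#1 t=8ms (window 0): ALLOW
  req#2 t=9ms (window 1): ALLOW
  req#3 t=9ms (window 1): ALLOW
  req#4 t=9ms (window 1): DENY
  req#5 t=26ms (window 2): ALLOW
  req#6 t=26ms (window 2): ALLOW
  req#7 t=28ms (window 3): ALLOW
  req#8 t=29ms (window 3): ALLOW
  req#9 t=29ms (window 3): DENY
  req#10 t=31ms (window 3): DENY

Allowed counts by window: 1 2 2 2

Answer: 1 2 2 2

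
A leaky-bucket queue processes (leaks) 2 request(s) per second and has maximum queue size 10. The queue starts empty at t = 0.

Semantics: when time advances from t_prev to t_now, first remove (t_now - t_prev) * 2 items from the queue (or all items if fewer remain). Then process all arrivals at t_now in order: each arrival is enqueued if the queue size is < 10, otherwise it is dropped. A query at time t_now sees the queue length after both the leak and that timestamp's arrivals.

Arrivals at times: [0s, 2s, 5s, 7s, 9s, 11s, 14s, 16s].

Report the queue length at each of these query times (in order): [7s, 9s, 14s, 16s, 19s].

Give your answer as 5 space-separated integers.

Queue lengths at query times:
  query t=7s: backlog = 1
  query t=9s: backlog = 1
  query t=14s: backlog = 1
  query t=16s: backlog = 1
  query t=19s: backlog = 0

Answer: 1 1 1 1 0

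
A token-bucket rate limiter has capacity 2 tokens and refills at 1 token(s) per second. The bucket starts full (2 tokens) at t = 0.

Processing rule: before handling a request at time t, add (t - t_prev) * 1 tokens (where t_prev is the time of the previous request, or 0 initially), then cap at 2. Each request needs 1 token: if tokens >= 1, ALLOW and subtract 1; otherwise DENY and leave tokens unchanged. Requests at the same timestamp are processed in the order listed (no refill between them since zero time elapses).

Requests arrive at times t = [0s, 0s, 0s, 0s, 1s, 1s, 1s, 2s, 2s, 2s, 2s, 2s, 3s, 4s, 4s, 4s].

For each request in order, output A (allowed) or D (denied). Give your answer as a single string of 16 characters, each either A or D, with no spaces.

Answer: AADDADDADDDDAADD

Derivation:
Simulating step by step:
  req#1 t=0s: ALLOW
  req#2 t=0s: ALLOW
  req#3 t=0s: DENY
  req#4 t=0s: DENY
  req#5 t=1s: ALLOW
  req#6 t=1s: DENY
  req#7 t=1s: DENY
  req#8 t=2s: ALLOW
  req#9 t=2s: DENY
  req#10 t=2s: DENY
  req#11 t=2s: DENY
  req#12 t=2s: DENY
  req#13 t=3s: ALLOW
  req#14 t=4s: ALLOW
  req#15 t=4s: DENY
  req#16 t=4s: DENY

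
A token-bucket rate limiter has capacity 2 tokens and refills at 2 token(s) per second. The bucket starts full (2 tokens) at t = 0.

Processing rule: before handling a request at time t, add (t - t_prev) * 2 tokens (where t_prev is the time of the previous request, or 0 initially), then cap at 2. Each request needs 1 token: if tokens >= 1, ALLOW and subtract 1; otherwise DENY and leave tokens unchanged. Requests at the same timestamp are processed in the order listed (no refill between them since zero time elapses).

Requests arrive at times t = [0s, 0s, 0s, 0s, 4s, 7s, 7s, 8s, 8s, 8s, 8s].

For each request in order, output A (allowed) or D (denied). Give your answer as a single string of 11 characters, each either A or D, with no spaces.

Simulating step by step:
  req#1 t=0s: ALLOW
  req#2 t=0s: ALLOW
  req#3 t=0s: DENY
  req#4 t=0s: DENY
  req#5 t=4s: ALLOW
  req#6 t=7s: ALLOW
  req#7 t=7s: ALLOW
  req#8 t=8s: ALLOW
  req#9 t=8s: ALLOW
  req#10 t=8s: DENY
  req#11 t=8s: DENY

Answer: AADDAAAAADD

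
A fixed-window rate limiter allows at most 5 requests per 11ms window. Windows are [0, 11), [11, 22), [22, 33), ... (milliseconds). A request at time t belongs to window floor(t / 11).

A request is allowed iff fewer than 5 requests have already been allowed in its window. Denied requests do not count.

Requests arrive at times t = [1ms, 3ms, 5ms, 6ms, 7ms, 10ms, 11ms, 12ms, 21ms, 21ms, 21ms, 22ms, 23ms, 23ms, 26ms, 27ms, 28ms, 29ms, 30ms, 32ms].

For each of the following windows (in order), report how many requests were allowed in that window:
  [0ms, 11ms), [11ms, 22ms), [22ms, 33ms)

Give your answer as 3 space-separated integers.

Answer: 5 5 5

Derivation:
Processing requests:
  req#1 t=1ms (window 0): ALLOW
  req#2 t=3ms (window 0): ALLOW
  req#3 t=5ms (window 0): ALLOW
  req#4 t=6ms (window 0): ALLOW
  req#5 t=7ms (window 0): ALLOW
  req#6 t=10ms (window 0): DENY
  req#7 t=11ms (window 1): ALLOW
  req#8 t=12ms (window 1): ALLOW
  req#9 t=21ms (window 1): ALLOW
  req#10 t=21ms (window 1): ALLOW
  req#11 t=21ms (window 1): ALLOW
  req#12 t=22ms (window 2): ALLOW
  req#13 t=23ms (window 2): ALLOW
  req#14 t=23ms (window 2): ALLOW
  req#15 t=26ms (window 2): ALLOW
  req#16 t=27ms (window 2): ALLOW
  req#17 t=28ms (window 2): DENY
  req#18 t=29ms (window 2): DENY
  req#19 t=30ms (window 2): DENY
  req#20 t=32ms (window 2): DENY

Allowed counts by window: 5 5 5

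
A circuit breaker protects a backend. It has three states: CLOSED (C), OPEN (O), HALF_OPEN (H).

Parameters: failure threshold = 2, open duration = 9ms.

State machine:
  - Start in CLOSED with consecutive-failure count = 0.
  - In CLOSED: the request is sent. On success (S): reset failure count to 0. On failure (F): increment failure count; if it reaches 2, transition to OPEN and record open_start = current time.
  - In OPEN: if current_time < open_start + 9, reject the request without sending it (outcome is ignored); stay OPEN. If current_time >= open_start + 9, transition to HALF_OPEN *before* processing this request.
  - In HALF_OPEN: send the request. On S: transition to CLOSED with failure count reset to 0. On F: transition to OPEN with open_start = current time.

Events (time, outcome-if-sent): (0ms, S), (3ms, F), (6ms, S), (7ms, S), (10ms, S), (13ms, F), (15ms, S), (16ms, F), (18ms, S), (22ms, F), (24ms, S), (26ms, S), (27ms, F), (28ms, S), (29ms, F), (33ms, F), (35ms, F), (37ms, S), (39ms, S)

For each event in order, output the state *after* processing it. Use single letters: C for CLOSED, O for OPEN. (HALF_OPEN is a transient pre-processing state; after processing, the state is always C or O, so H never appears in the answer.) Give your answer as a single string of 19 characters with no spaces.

State after each event:
  event#1 t=0ms outcome=S: state=CLOSED
  event#2 t=3ms outcome=F: state=CLOSED
  event#3 t=6ms outcome=S: state=CLOSED
  event#4 t=7ms outcome=S: state=CLOSED
  event#5 t=10ms outcome=S: state=CLOSED
  event#6 t=13ms outcome=F: state=CLOSED
  event#7 t=15ms outcome=S: state=CLOSED
  event#8 t=16ms outcome=F: state=CLOSED
  event#9 t=18ms outcome=S: state=CLOSED
  event#10 t=22ms outcome=F: state=CLOSED
  event#11 t=24ms outcome=S: state=CLOSED
  event#12 t=26ms outcome=S: state=CLOSED
  event#13 t=27ms outcome=F: state=CLOSED
  event#14 t=28ms outcome=S: state=CLOSED
  event#15 t=29ms outcome=F: state=CLOSED
  event#16 t=33ms outcome=F: state=OPEN
  event#17 t=35ms outcome=F: state=OPEN
  event#18 t=37ms outcome=S: state=OPEN
  event#19 t=39ms outcome=S: state=OPEN

Answer: CCCCCCCCCCCCCCCOOOO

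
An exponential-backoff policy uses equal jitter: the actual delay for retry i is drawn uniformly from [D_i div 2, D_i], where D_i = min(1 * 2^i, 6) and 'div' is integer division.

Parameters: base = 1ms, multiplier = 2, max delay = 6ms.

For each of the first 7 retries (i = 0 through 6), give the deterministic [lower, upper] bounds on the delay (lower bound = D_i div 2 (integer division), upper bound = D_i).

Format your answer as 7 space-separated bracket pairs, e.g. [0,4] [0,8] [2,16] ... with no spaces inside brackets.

Answer: [0,1] [1,2] [2,4] [3,6] [3,6] [3,6] [3,6]

Derivation:
Computing bounds per retry:
  i=0: D_i=min(1*2^0,6)=1, bounds=[0,1]
  i=1: D_i=min(1*2^1,6)=2, bounds=[1,2]
  i=2: D_i=min(1*2^2,6)=4, bounds=[2,4]
  i=3: D_i=min(1*2^3,6)=6, bounds=[3,6]
  i=4: D_i=min(1*2^4,6)=6, bounds=[3,6]
  i=5: D_i=min(1*2^5,6)=6, bounds=[3,6]
  i=6: D_i=min(1*2^6,6)=6, bounds=[3,6]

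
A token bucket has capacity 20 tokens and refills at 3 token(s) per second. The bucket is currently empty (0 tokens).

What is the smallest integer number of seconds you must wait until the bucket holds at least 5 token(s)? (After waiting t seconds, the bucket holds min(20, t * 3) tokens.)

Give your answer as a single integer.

Need t * 3 >= 5, so t >= 5/3.
Smallest integer t = ceil(5/3) = 2.

Answer: 2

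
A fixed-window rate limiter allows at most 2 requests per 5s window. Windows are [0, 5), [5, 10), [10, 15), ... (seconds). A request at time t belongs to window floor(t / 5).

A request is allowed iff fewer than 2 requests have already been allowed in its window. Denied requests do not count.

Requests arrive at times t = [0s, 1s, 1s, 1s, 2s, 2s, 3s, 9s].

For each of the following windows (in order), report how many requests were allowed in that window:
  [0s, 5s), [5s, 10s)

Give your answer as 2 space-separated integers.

Processing requests:
  req#1 t=0s (window 0): ALLOW
  req#2 t=1s (window 0): ALLOW
  req#3 t=1s (window 0): DENY
  req#4 t=1s (window 0): DENY
  req#5 t=2s (window 0): DENY
  req#6 t=2s (window 0): DENY
  req#7 t=3s (window 0): DENY
  req#8 t=9s (window 1): ALLOW

Allowed counts by window: 2 1

Answer: 2 1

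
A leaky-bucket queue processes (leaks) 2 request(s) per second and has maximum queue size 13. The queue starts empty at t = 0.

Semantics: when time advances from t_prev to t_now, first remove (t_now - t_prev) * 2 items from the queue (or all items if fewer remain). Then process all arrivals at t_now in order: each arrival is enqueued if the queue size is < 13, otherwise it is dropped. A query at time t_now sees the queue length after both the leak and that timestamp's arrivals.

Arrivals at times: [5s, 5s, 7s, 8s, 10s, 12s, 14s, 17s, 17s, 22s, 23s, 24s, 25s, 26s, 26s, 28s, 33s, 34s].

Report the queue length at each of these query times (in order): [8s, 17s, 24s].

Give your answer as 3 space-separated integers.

Queue lengths at query times:
  query t=8s: backlog = 1
  query t=17s: backlog = 2
  query t=24s: backlog = 1

Answer: 1 2 1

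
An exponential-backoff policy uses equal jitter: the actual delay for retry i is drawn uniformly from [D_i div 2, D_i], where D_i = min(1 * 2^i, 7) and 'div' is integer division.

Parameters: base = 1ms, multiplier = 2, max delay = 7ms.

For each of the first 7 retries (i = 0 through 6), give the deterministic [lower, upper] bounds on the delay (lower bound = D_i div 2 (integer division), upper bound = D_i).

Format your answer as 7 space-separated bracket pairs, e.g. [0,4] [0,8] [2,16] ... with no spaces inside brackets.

Answer: [0,1] [1,2] [2,4] [3,7] [3,7] [3,7] [3,7]

Derivation:
Computing bounds per retry:
  i=0: D_i=min(1*2^0,7)=1, bounds=[0,1]
  i=1: D_i=min(1*2^1,7)=2, bounds=[1,2]
  i=2: D_i=min(1*2^2,7)=4, bounds=[2,4]
  i=3: D_i=min(1*2^3,7)=7, bounds=[3,7]
  i=4: D_i=min(1*2^4,7)=7, bounds=[3,7]
  i=5: D_i=min(1*2^5,7)=7, bounds=[3,7]
  i=6: D_i=min(1*2^6,7)=7, bounds=[3,7]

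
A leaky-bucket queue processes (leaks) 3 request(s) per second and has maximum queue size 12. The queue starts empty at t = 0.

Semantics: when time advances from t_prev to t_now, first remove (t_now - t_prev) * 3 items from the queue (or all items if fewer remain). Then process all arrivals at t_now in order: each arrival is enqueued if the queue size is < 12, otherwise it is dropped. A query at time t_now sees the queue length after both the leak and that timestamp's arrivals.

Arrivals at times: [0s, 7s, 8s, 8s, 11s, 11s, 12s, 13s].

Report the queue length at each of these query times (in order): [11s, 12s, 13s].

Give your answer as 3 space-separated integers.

Answer: 2 1 1

Derivation:
Queue lengths at query times:
  query t=11s: backlog = 2
  query t=12s: backlog = 1
  query t=13s: backlog = 1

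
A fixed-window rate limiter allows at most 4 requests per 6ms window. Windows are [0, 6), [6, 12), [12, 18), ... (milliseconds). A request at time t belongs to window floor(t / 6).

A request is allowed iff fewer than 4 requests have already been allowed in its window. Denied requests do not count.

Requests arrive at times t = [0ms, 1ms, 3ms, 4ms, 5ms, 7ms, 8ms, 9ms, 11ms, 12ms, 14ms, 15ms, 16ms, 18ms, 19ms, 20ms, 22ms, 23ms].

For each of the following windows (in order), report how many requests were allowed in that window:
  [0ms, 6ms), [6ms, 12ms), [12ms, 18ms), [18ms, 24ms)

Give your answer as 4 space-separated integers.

Answer: 4 4 4 4

Derivation:
Processing requests:
  req#1 t=0ms (window 0): ALLOW
  req#2 t=1ms (window 0): ALLOW
  req#3 t=3ms (window 0): ALLOW
  req#4 t=4ms (window 0): ALLOW
  req#5 t=5ms (window 0): DENY
  req#6 t=7ms (window 1): ALLOW
  req#7 t=8ms (window 1): ALLOW
  req#8 t=9ms (window 1): ALLOW
  req#9 t=11ms (window 1): ALLOW
  req#10 t=12ms (window 2): ALLOW
  req#11 t=14ms (window 2): ALLOW
  req#12 t=15ms (window 2): ALLOW
  req#13 t=16ms (window 2): ALLOW
  req#14 t=18ms (window 3): ALLOW
  req#15 t=19ms (window 3): ALLOW
  req#16 t=20ms (window 3): ALLOW
  req#17 t=22ms (window 3): ALLOW
  req#18 t=23ms (window 3): DENY

Allowed counts by window: 4 4 4 4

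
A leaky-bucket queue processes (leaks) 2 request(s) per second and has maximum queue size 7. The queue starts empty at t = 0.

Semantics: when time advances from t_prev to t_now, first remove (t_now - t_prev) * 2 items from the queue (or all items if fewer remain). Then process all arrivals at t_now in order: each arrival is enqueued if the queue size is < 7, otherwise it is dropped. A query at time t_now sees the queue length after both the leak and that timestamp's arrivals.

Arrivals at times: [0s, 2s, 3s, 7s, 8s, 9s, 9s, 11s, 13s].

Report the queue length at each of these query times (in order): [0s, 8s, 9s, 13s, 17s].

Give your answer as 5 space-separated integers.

Queue lengths at query times:
  query t=0s: backlog = 1
  query t=8s: backlog = 1
  query t=9s: backlog = 2
  query t=13s: backlog = 1
  query t=17s: backlog = 0

Answer: 1 1 2 1 0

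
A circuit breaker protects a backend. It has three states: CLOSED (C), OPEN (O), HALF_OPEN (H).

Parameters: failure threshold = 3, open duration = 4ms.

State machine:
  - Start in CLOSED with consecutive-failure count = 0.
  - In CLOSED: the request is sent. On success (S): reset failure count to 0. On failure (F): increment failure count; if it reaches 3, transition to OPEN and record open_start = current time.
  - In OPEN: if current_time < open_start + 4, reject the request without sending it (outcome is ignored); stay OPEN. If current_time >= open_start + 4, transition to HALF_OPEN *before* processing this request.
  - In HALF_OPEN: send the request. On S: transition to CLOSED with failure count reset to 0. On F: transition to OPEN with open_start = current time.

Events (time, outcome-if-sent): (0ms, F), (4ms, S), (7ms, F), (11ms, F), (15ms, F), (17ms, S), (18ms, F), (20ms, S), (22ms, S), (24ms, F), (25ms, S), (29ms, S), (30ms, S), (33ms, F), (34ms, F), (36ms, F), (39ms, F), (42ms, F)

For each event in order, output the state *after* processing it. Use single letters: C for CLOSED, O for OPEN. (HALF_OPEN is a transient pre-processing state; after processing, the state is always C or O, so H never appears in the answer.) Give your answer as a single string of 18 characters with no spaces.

State after each event:
  event#1 t=0ms outcome=F: state=CLOSED
  event#2 t=4ms outcome=S: state=CLOSED
  event#3 t=7ms outcome=F: state=CLOSED
  event#4 t=11ms outcome=F: state=CLOSED
  event#5 t=15ms outcome=F: state=OPEN
  event#6 t=17ms outcome=S: state=OPEN
  event#7 t=18ms outcome=F: state=OPEN
  event#8 t=20ms outcome=S: state=CLOSED
  event#9 t=22ms outcome=S: state=CLOSED
  event#10 t=24ms outcome=F: state=CLOSED
  event#11 t=25ms outcome=S: state=CLOSED
  event#12 t=29ms outcome=S: state=CLOSED
  event#13 t=30ms outcome=S: state=CLOSED
  event#14 t=33ms outcome=F: state=CLOSED
  event#15 t=34ms outcome=F: state=CLOSED
  event#16 t=36ms outcome=F: state=OPEN
  event#17 t=39ms outcome=F: state=OPEN
  event#18 t=42ms outcome=F: state=OPEN

Answer: CCCCOOOCCCCCCCCOOO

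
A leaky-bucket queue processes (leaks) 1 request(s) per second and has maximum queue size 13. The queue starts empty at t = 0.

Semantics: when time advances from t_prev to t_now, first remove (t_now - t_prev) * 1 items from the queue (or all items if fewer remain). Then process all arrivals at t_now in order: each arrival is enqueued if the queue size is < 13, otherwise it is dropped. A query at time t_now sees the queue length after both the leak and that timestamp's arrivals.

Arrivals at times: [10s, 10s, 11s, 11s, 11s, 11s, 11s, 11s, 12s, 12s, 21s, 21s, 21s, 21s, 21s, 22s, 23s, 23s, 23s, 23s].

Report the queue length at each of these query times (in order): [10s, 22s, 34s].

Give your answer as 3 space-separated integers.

Queue lengths at query times:
  query t=10s: backlog = 2
  query t=22s: backlog = 5
  query t=34s: backlog = 0

Answer: 2 5 0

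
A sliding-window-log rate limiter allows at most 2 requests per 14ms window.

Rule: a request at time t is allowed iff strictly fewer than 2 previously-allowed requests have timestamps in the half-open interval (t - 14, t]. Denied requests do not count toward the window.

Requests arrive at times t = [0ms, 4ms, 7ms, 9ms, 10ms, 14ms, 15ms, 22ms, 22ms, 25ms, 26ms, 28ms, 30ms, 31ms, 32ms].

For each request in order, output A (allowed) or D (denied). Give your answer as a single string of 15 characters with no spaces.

Tracking allowed requests in the window:
  req#1 t=0ms: ALLOW
  req#2 t=4ms: ALLOW
  req#3 t=7ms: DENY
  req#4 t=9ms: DENY
  req#5 t=10ms: DENY
  req#6 t=14ms: ALLOW
  req#7 t=15ms: DENY
  req#8 t=22ms: ALLOW
  req#9 t=22ms: DENY
  req#10 t=25ms: DENY
  req#11 t=26ms: DENY
  req#12 t=28ms: ALLOW
  req#13 t=30ms: DENY
  req#14 t=31ms: DENY
  req#15 t=32ms: DENY

Answer: AADDDADADDDADDD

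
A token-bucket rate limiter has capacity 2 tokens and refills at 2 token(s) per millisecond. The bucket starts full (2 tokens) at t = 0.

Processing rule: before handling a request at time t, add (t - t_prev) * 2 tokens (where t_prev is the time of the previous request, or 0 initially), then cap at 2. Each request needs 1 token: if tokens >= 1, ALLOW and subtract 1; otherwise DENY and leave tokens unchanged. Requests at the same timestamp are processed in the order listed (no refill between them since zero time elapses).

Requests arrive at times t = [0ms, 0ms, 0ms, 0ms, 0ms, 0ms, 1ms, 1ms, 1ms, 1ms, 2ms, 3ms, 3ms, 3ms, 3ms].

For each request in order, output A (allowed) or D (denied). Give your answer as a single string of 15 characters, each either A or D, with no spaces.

Answer: AADDDDAADDAAADD

Derivation:
Simulating step by step:
  req#1 t=0ms: ALLOW
  req#2 t=0ms: ALLOW
  req#3 t=0ms: DENY
  req#4 t=0ms: DENY
  req#5 t=0ms: DENY
  req#6 t=0ms: DENY
  req#7 t=1ms: ALLOW
  req#8 t=1ms: ALLOW
  req#9 t=1ms: DENY
  req#10 t=1ms: DENY
  req#11 t=2ms: ALLOW
  req#12 t=3ms: ALLOW
  req#13 t=3ms: ALLOW
  req#14 t=3ms: DENY
  req#15 t=3ms: DENY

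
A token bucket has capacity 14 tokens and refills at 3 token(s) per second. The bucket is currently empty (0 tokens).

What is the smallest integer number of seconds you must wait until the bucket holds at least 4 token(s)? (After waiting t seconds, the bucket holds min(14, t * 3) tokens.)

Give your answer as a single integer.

Need t * 3 >= 4, so t >= 4/3.
Smallest integer t = ceil(4/3) = 2.

Answer: 2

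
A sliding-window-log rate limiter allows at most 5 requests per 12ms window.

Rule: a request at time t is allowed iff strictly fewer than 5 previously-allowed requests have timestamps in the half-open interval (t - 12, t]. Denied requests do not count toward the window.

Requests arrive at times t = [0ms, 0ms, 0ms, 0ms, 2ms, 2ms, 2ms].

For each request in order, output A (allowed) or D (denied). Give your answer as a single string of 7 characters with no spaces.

Tracking allowed requests in the window:
  req#1 t=0ms: ALLOW
  req#2 t=0ms: ALLOW
  req#3 t=0ms: ALLOW
  req#4 t=0ms: ALLOW
  req#5 t=2ms: ALLOW
  req#6 t=2ms: DENY
  req#7 t=2ms: DENY

Answer: AAAAADD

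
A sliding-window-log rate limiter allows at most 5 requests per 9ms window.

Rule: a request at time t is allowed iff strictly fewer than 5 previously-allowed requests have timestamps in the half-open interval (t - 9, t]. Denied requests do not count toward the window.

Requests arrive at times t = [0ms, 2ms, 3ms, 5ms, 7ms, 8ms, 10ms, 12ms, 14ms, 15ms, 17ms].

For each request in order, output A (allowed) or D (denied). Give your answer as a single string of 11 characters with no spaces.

Answer: AAAAADAAAAA

Derivation:
Tracking allowed requests in the window:
  req#1 t=0ms: ALLOW
  req#2 t=2ms: ALLOW
  req#3 t=3ms: ALLOW
  req#4 t=5ms: ALLOW
  req#5 t=7ms: ALLOW
  req#6 t=8ms: DENY
  req#7 t=10ms: ALLOW
  req#8 t=12ms: ALLOW
  req#9 t=14ms: ALLOW
  req#10 t=15ms: ALLOW
  req#11 t=17ms: ALLOW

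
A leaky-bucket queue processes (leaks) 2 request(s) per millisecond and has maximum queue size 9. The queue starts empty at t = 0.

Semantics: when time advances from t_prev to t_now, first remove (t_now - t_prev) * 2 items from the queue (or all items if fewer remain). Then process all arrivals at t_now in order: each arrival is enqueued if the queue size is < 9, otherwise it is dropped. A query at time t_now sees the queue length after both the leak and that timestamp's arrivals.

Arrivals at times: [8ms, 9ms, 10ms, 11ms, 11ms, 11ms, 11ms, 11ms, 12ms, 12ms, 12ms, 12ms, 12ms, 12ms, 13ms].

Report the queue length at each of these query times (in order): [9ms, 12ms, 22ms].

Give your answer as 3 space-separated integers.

Queue lengths at query times:
  query t=9ms: backlog = 1
  query t=12ms: backlog = 9
  query t=22ms: backlog = 0

Answer: 1 9 0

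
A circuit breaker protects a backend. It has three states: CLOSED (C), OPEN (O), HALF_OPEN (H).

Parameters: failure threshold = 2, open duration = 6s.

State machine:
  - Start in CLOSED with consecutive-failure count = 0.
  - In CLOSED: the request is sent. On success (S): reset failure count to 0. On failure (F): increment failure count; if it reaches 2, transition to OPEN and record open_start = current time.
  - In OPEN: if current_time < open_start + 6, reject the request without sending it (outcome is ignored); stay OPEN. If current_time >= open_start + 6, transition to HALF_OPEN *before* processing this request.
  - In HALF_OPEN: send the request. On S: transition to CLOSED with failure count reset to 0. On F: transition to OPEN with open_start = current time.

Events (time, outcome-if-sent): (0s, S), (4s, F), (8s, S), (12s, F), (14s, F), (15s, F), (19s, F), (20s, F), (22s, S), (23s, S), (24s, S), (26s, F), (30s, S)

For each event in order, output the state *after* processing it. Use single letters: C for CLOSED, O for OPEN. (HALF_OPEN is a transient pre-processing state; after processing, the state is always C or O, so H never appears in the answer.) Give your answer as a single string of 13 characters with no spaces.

State after each event:
  event#1 t=0s outcome=S: state=CLOSED
  event#2 t=4s outcome=F: state=CLOSED
  event#3 t=8s outcome=S: state=CLOSED
  event#4 t=12s outcome=F: state=CLOSED
  event#5 t=14s outcome=F: state=OPEN
  event#6 t=15s outcome=F: state=OPEN
  event#7 t=19s outcome=F: state=OPEN
  event#8 t=20s outcome=F: state=OPEN
  event#9 t=22s outcome=S: state=OPEN
  event#10 t=23s outcome=S: state=OPEN
  event#11 t=24s outcome=S: state=OPEN
  event#12 t=26s outcome=F: state=OPEN
  event#13 t=30s outcome=S: state=OPEN

Answer: CCCCOOOOOOOOO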